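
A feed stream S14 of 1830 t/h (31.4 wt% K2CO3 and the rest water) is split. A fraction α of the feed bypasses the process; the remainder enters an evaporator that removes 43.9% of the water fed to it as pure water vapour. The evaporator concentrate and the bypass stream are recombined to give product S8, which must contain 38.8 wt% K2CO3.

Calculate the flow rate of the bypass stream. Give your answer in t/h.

671.1 t/h

All 1830×0.314 = 574.62 t/h of K2CO3 reaches S8, so S8 = 574.62/0.388 = 1481 t/h and vapour = 349.02 t/h.
The evaporator receives (1−α)·1830 of feed at 0.686 water and removes 0.439 of that water:
0.439×0.686×(1−α)×1830 = 349.02
(1−α) = 349.02/551.11 = 0.6333;  α = 0.3667.
Bypass flow = 0.3667×1830 = 671.06 t/h.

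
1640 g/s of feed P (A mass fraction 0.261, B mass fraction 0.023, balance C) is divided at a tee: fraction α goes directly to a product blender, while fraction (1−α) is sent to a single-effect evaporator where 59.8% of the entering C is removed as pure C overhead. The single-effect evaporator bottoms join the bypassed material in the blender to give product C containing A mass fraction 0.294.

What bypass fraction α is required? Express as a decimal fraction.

0.738

All 1640×0.261 = 428.04 g/s of A reaches C, so C = 428.04/0.294 = 1455.9 g/s and vapour = 184.08 g/s.
The evaporator receives (1−α)·1640 of feed at 0.716 C and removes 0.598 of that C:
0.598×0.716×(1−α)×1640 = 184.08
(1−α) = 184.08/702.2 = 0.2622;  α = 0.7378.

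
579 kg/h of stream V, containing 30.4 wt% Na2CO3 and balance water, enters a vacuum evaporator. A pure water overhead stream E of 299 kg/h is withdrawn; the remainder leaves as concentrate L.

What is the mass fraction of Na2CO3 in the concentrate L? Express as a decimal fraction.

0.629

Na2CO3 is not removed: 579×0.304 = 176.02 kg/h of Na2CO3 enters L.
Concentrate = 579 − 299 = 280 kg/h.
Mass fraction = 176.02/280 = 0.629.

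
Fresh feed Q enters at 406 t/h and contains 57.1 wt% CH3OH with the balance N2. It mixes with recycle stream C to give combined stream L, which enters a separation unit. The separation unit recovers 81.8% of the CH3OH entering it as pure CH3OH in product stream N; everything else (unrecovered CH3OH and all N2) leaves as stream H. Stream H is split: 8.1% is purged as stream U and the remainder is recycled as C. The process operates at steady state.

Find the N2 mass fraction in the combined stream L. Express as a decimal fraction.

N2 enters only via Q and leaves only via the purge: 406×0.429 = 0.081×(N2 in H), and the separation unit passes all N2, so N2 in L = N2 in H = 2150.3 t/h.
CH3OH in L: m_A = 406×0.571 + (1−0.081)·(1−0.818)·m_A, so m_A = 231.83/0.8327 = 278.39 t/h.
L = 278.39 + 2150.3 = 2428.7 t/h.
N2 fraction in L = 2150.3/2428.7 = 0.8854.

0.8854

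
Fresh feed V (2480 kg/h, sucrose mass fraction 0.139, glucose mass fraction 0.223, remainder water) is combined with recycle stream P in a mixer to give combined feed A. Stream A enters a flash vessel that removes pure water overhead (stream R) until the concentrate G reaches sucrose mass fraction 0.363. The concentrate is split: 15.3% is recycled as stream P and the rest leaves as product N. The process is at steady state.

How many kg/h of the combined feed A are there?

2652 kg/h

Overall sucrose balance (none leaves overhead): sucrose in fresh feed = sucrose in product, i.e. 2480×0.139 = (1−0.153)·G·0.363.
G = 344.72/(0.363×0.847) = 1121.2 kg/h.
Recycle P = 0.153×1121.2 = 171.54 kg/h.
Combined feed A = 2480 + 171.54 = 2651.5 kg/h.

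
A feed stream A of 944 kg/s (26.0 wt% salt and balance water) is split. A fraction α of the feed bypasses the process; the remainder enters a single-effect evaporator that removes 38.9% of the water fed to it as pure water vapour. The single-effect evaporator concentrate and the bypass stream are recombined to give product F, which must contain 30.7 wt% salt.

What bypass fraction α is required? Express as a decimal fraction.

0.468

All 944×0.260 = 245.44 kg/s of salt reaches F, so F = 245.44/0.307 = 799.48 kg/s and vapour = 144.52 kg/s.
The evaporator receives (1−α)·944 of feed at 0.740 water and removes 0.389 of that water:
0.389×0.740×(1−α)×944 = 144.52
(1−α) = 144.52/271.74 = 0.5318;  α = 0.4682.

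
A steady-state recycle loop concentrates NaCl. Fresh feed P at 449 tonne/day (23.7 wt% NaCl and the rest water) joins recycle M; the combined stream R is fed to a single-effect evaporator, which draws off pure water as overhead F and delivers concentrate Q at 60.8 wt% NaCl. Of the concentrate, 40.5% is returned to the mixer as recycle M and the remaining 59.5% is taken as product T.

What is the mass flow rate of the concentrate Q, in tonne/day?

Overall NaCl balance (none leaves overhead): NaCl in fresh feed = NaCl in product, i.e. 449×0.237 = (1−0.405)·Q·0.608.
Q = 106.41/(0.608×0.595) = 294.15 tonne/day.

294.2 tonne/day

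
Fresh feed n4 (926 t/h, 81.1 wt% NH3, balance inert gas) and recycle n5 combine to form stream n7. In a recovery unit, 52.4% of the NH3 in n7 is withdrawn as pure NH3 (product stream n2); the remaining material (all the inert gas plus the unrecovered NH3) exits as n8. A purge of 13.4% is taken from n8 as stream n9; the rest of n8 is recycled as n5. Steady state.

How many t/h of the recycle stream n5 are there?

inert gas enters only via n4 and leaves only via the purge: 926×0.189 = 0.134×(inert gas in n8), and the recovery unit passes all inert gas, so inert gas in n7 = inert gas in n8 = 1306.1 t/h.
NH3 in n7: m_A = 926×0.811 + (1−0.134)·(1−0.524)·m_A, so m_A = 750.99/0.5878 = 1277.7 t/h.
n8 = (1−0.524)×1277.7 + 1306.1 = 1914.2 t/h.
Recycle n5 = (1−0.134)×1914.2 = 1657.7 t/h.

1658 t/h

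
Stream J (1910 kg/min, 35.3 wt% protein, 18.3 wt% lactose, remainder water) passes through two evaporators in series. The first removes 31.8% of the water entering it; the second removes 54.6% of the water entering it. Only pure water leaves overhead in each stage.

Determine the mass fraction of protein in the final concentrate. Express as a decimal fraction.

0.519

water in feed = 1910×0.464 = 886.24 kg/min.
After stage 1: water left = (1−0.318)×886.24 = 604.42; stream total = 1628.2 kg/min.
After stage 2: water left = (1−0.546)×604.42 = 274.4; final concentrate = 1298.2 kg/min.
protein fraction = 674.23/1298.2 = 0.519.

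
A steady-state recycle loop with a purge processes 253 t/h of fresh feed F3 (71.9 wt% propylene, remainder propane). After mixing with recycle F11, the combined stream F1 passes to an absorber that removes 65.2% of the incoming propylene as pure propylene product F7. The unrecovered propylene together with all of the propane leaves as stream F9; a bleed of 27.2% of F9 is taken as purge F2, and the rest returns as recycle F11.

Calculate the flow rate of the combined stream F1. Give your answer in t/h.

505 t/h

propane enters only via F3 and leaves only via the purge: 253×0.281 = 0.272×(propane in F9), and the absorber passes all propane, so propane in F1 = propane in F9 = 261.37 t/h.
propylene in F1: m_A = 253×0.719 + (1−0.272)·(1−0.652)·m_A, so m_A = 181.91/0.7467 = 243.63 t/h.
F1 = 243.63 + 261.37 = 505 t/h.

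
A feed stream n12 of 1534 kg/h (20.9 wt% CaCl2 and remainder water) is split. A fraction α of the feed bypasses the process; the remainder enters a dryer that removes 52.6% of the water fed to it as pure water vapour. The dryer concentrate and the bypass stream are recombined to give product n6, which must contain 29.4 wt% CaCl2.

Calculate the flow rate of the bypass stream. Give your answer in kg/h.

All 1534×0.209 = 320.61 kg/h of CaCl2 reaches n6, so n6 = 320.61/0.294 = 1090.5 kg/h and vapour = 443.5 kg/h.
The evaporator receives (1−α)·1534 of feed at 0.791 water and removes 0.526 of that water:
0.526×0.791×(1−α)×1534 = 443.5
(1−α) = 443.5/638.25 = 0.6949;  α = 0.3051.
Bypass flow = 0.3051×1534 = 468.06 kg/h.

468.1 kg/h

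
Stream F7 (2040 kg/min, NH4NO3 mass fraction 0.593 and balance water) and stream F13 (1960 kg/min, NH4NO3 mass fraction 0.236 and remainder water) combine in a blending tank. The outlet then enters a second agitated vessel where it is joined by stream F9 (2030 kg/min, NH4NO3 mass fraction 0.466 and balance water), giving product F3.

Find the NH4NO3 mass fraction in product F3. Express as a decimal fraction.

Overall, product flow = 6030 kg/min.
NH4NO3 in = 2040×0.593 + 1960×0.236 + 2030×0.466 = 2618.3 kg/min.
NH4NO3 fraction in F3 = 0.434.

0.434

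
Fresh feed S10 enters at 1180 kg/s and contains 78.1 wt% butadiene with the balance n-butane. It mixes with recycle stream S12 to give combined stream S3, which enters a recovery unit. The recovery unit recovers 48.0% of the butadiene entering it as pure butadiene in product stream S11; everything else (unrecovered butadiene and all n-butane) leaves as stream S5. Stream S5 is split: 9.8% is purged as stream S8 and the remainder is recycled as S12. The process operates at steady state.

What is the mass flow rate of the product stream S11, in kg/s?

833.1 kg/s

butadiene in S3: m_A = 1180×0.781 + (1−0.098)·(1−0.480)·m_A, so m_A = 921.58/0.5310 = 1735.7 kg/s.
Product S11 = 0.480×1735.7 = 833.13 kg/s.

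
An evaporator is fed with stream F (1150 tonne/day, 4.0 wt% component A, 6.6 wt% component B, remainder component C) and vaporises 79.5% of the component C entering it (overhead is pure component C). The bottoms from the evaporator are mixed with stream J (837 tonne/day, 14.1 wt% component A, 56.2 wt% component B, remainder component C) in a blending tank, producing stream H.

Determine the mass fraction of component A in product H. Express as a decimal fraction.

Vapour removed = 0.795×0.894×1150 = 817.34 tonne/day; concentrate = 332.66 tonne/day.
component A reaching the mixer = 46 (from concentrate) + 837×0.141 = 164.02 tonne/day.
Product flow = 332.66 + 837 = 1169.7 tonne/day; component A fraction = 0.1402.

0.1402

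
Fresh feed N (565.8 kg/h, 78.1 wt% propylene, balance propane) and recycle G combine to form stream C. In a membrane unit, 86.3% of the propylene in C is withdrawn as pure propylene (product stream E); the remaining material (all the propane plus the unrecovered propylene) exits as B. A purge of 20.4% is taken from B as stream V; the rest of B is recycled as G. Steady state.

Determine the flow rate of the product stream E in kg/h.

428 kg/h

propylene in C: m_A = 565.8×0.781 + (1−0.204)·(1−0.863)·m_A, so m_A = 441.89/0.8909 = 495.98 kg/h.
Product E = 0.863×495.98 = 428.03 kg/h.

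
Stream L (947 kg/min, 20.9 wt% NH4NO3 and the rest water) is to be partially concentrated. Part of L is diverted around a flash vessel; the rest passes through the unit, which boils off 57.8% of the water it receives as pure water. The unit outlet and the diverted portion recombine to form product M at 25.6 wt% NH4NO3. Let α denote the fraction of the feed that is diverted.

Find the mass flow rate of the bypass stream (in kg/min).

All 947×0.209 = 197.92 kg/min of NH4NO3 reaches M, so M = 197.92/0.256 = 773.14 kg/min and vapour = 173.86 kg/min.
The evaporator receives (1−α)·947 of feed at 0.791 water and removes 0.578 of that water:
0.578×0.791×(1−α)×947 = 173.86
(1−α) = 173.86/432.97 = 0.4016;  α = 0.5984.
Bypass flow = 0.5984×947 = 566.72 kg/min.

566.7 kg/min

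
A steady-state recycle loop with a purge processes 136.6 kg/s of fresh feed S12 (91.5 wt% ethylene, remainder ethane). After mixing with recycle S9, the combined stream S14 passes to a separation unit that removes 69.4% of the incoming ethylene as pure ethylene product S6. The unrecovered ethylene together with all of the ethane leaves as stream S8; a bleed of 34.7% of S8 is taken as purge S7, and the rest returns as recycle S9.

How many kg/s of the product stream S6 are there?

108.4 kg/s

ethylene in S14: m_A = 136.6×0.915 + (1−0.347)·(1−0.694)·m_A, so m_A = 124.99/0.8002 = 156.2 kg/s.
Product S6 = 0.694×156.2 = 108.4 kg/s.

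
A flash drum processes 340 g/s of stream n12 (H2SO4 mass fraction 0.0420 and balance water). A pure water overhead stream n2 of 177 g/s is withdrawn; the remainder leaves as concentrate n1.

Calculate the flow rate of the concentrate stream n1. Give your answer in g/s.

Concentrate = 340 − 177 = 163 g/s.

163 g/s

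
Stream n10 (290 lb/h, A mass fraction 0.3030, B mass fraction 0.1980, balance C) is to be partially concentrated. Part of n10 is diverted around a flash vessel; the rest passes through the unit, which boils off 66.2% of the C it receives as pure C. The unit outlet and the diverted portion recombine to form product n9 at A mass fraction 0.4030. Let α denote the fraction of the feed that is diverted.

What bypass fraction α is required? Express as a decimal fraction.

All 290×0.303 = 87.87 lb/h of A reaches n9, so n9 = 87.87/0.403 = 218.04 lb/h and vapour = 71.96 lb/h.
The evaporator receives (1−α)·290 of feed at 0.499 C and removes 0.662 of that C:
0.662×0.499×(1−α)×290 = 71.96
(1−α) = 71.96/95.798 = 0.7512;  α = 0.2488.

0.249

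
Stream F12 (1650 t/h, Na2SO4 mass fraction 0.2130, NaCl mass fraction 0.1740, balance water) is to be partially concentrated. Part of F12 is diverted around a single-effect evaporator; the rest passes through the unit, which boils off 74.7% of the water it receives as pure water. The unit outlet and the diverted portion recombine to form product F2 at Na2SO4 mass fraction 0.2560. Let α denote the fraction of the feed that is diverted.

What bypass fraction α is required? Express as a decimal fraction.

0.633

All 1650×0.213 = 351.45 t/h of Na2SO4 reaches F2, so F2 = 351.45/0.256 = 1372.9 t/h and vapour = 277.15 t/h.
The evaporator receives (1−α)·1650 of feed at 0.613 water and removes 0.747 of that water:
0.747×0.613×(1−α)×1650 = 277.15
(1−α) = 277.15/755.55 = 0.3668;  α = 0.6332.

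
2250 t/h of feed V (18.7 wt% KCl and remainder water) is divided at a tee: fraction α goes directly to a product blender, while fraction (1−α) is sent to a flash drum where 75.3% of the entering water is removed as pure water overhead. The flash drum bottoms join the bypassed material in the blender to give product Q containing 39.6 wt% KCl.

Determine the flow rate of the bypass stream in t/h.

All 2250×0.187 = 420.75 t/h of KCl reaches Q, so Q = 420.75/0.396 = 1062.5 t/h and vapour = 1187.5 t/h.
The evaporator receives (1−α)·2250 of feed at 0.813 water and removes 0.753 of that water:
0.753×0.813×(1−α)×2250 = 1187.5
(1−α) = 1187.5/1377.4 = 0.8621;  α = 0.1379.
Bypass flow = 0.1379×2250 = 310.24 t/h.

310.2 t/h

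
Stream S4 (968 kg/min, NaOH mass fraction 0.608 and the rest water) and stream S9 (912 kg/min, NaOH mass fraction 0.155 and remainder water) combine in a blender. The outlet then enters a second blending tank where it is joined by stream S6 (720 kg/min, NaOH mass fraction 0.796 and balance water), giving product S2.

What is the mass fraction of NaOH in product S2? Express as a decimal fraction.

Overall, product flow = 2600 kg/min.
NaOH in = 968×0.608 + 912×0.155 + 720×0.796 = 1303 kg/min.
NaOH fraction in S2 = 0.501.

0.501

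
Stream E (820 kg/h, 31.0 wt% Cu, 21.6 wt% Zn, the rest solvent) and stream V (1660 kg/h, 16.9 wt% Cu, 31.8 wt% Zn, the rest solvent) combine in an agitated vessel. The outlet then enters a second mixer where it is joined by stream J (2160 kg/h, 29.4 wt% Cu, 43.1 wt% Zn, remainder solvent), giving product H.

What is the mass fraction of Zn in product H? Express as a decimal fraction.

0.353

Overall, product flow = 4640 kg/h.
Zn in = 820×0.216 + 1660×0.318 + 2160×0.431 = 1636 kg/h.
Zn fraction in H = 0.353.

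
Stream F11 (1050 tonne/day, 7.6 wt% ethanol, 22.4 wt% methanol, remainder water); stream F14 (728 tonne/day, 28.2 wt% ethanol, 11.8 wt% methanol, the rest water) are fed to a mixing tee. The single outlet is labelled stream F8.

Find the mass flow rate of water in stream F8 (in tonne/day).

water out = water in = 1050×0.700 + 728×0.600 = 1171.8 tonne/day.

1172 tonne/day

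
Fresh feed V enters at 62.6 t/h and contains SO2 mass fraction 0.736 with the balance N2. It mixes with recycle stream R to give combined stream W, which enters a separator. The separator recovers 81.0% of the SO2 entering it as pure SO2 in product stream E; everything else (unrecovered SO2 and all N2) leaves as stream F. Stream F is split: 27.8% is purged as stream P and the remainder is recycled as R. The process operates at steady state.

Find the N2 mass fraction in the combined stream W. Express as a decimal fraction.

0.527

N2 enters only via V and leaves only via the purge: 62.6×0.264 = 0.278×(N2 in F), and the separator passes all N2, so N2 in W = N2 in F = 59.447 t/h.
SO2 in W: m_A = 62.6×0.736 + (1−0.278)·(1−0.810)·m_A, so m_A = 46.074/0.8628 = 53.399 t/h.
W = 53.399 + 59.447 = 112.85 t/h.
N2 fraction in W = 59.447/112.85 = 0.527.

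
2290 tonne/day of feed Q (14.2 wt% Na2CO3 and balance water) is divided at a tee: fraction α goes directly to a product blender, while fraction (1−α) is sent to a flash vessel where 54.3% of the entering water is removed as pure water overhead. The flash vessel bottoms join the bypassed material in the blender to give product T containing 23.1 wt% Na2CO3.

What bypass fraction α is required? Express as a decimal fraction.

0.173

All 2290×0.142 = 325.18 tonne/day of Na2CO3 reaches T, so T = 325.18/0.231 = 1407.7 tonne/day and vapour = 882.29 tonne/day.
The evaporator receives (1−α)·2290 of feed at 0.858 water and removes 0.543 of that water:
0.543×0.858×(1−α)×2290 = 882.29
(1−α) = 882.29/1066.9 = 0.8270;  α = 0.1730.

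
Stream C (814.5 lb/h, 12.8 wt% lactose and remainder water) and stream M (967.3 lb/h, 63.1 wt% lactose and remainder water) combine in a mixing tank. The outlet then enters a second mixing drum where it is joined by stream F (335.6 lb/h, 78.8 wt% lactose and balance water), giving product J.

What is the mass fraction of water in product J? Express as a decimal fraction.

0.538

Overall, product flow = 2117.4 lb/h.
water in = 814.5×0.872 + 967.3×0.369 + 335.6×0.212 = 1138.3 lb/h.
water fraction in J = 0.538.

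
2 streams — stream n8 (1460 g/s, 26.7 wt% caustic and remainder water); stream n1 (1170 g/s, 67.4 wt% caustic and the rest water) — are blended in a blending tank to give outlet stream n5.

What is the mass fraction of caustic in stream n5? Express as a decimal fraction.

0.4481

Total flow out = 1460 + 1170 = 2630 g/s.
caustic in = 1460×0.267 + 1170×0.674 = 1178.4 g/s.
caustic mass fraction in n5 = 1178.4/2630 = 0.4481.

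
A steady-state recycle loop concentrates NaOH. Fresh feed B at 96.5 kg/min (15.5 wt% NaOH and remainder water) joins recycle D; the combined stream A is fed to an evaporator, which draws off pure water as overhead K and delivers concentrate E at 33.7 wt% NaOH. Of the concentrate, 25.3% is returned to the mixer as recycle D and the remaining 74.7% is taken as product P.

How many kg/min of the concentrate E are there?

59.42 kg/min

Overall NaOH balance (none leaves overhead): NaOH in fresh feed = NaOH in product, i.e. 96.5×0.155 = (1−0.253)·E·0.337.
E = 14.957/(0.337×0.747) = 59.417 kg/min.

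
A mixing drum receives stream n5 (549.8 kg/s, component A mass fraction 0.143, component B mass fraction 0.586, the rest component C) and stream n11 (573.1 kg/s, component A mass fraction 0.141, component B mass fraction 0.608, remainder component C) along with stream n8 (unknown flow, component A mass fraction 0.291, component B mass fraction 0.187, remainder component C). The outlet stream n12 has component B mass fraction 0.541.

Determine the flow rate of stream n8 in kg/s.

178.4 kg/s

Let n8 be the unknown flow. Total out = 1122.9 + n8.
component B balance: 670.63 + 0.187·n8 = 0.541·(1122.9 + n8)
(0.187 − 0.541)·n8 = 0.541×1122.9 − 670.63 = -63.139
n8 = -63.139 / -0.354 = 178.36 kg/s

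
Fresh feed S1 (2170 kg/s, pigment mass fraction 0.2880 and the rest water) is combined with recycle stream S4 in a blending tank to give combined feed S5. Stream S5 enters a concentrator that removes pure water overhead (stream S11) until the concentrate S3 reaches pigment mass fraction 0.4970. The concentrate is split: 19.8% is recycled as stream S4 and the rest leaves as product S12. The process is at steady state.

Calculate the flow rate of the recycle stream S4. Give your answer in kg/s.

Overall pigment balance (none leaves overhead): pigment in fresh feed = pigment in product, i.e. 2170×0.288 = (1−0.198)·S3·0.497.
S3 = 624.96/(0.497×0.802) = 1567.9 kg/s.
Recycle S4 = 0.198×1567.9 = 310.45 kg/s.

310.4 kg/s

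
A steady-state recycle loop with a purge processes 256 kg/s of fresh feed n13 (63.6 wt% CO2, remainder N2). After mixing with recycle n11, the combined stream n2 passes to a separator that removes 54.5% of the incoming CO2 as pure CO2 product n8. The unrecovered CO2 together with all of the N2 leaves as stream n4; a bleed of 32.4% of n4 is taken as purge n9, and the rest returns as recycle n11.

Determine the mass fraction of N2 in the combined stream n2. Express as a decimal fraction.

N2 enters only via n13 and leaves only via the purge: 256×0.364 = 0.324×(N2 in n4), and the separator passes all N2, so N2 in n2 = N2 in n4 = 287.6 kg/s.
CO2 in n2: m_A = 256×0.636 + (1−0.324)·(1−0.545)·m_A, so m_A = 162.82/0.6924 = 235.14 kg/s.
n2 = 235.14 + 287.6 = 522.75 kg/s.
N2 fraction in n2 = 287.6/522.75 = 0.550.

0.550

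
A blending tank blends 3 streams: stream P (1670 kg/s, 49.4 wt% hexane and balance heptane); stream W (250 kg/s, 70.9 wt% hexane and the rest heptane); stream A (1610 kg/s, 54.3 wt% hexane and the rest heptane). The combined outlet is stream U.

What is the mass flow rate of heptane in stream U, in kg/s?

1654 kg/s

heptane out = heptane in = 1670×0.506 + 250×0.291 + 1610×0.457 = 1653.5 kg/s.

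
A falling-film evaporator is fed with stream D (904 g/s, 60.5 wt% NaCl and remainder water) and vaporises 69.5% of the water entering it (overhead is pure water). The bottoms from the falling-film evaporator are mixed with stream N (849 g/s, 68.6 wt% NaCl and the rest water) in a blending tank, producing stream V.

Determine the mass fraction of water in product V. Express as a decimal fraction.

0.250

Vapour removed = 0.695×0.395×904 = 248.17 g/s; concentrate = 655.83 g/s.
water reaching the mixer = 108.91 (from concentrate) + 849×0.314 = 375.5 g/s.
Product flow = 655.83 + 849 = 1504.8 g/s; water fraction = 0.250.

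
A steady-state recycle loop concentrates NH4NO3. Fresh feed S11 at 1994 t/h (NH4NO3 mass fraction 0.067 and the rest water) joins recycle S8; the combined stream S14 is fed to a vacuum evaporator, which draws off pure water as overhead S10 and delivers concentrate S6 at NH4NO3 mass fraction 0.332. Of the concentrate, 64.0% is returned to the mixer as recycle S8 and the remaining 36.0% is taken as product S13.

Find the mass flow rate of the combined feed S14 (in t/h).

Overall NH4NO3 balance (none leaves overhead): NH4NO3 in fresh feed = NH4NO3 in product, i.e. 1994×0.067 = (1−0.640)·S6·0.332.
S6 = 133.6/(0.332×0.360) = 1117.8 t/h.
Recycle S8 = 0.640×1117.8 = 715.38 t/h.
Combined feed S14 = 1994 + 715.38 = 2709.4 t/h.

2709 t/h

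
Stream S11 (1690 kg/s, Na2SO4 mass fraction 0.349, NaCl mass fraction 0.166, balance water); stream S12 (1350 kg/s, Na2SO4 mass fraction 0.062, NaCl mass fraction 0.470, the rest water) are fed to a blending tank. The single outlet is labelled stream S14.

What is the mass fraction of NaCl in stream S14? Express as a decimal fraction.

Total flow out = 1690 + 1350 = 3040 kg/s.
NaCl in = 1690×0.166 + 1350×0.470 = 915.04 kg/s.
NaCl mass fraction in S14 = 915.04/3040 = 0.301.

0.301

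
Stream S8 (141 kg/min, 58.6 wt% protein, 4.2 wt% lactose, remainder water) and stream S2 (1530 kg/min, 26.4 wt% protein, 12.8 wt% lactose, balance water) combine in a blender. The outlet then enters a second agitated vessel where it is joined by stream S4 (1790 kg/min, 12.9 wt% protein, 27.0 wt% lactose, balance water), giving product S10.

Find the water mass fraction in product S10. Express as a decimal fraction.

0.5948

Overall, product flow = 3461 kg/min.
water in = 141×0.372 + 1530×0.608 + 1790×0.601 = 2058.5 kg/min.
water fraction in S10 = 0.5948.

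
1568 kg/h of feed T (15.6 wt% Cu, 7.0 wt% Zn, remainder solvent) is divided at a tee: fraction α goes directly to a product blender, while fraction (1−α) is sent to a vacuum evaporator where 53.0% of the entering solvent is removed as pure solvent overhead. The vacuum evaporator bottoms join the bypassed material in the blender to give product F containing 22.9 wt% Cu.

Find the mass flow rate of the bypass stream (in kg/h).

349.5 kg/h

All 1568×0.156 = 244.61 kg/h of Cu reaches F, so F = 244.61/0.229 = 1068.2 kg/h and vapour = 499.84 kg/h.
The evaporator receives (1−α)·1568 of feed at 0.774 solvent and removes 0.530 of that solvent:
0.530×0.774×(1−α)×1568 = 499.84
(1−α) = 499.84/643.22 = 0.7771;  α = 0.2229.
Bypass flow = 0.2229×1568 = 349.53 kg/h.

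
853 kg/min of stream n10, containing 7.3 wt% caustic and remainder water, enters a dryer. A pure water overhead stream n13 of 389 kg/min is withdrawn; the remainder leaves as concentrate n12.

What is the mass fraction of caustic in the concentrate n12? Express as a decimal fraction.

caustic is not removed: 853×0.073 = 62.269 kg/min of caustic enters n12.
Concentrate = 853 − 389 = 464 kg/min.
Mass fraction = 62.269/464 = 0.1342.

0.1342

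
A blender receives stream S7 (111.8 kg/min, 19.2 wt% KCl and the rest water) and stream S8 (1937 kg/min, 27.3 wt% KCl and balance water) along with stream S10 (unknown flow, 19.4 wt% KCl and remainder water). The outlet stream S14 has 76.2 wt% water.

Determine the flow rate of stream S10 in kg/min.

1424 kg/min

Let S10 be the unknown flow. Total out = 2048.8 + S10.
water balance: 1498.5 + 0.806·S10 = 0.762·(2048.8 + S10)
(0.806 − 0.762)·S10 = 0.762×2048.8 − 1498.5 = 62.652
S10 = 62.652 / 0.044 = 1423.9 kg/min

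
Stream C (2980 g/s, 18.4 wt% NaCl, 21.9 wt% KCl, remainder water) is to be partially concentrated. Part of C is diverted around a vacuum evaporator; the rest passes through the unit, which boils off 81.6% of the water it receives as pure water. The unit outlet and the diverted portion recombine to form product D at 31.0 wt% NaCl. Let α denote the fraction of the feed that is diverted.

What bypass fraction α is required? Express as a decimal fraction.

0.166

All 2980×0.184 = 548.32 g/s of NaCl reaches D, so D = 548.32/0.310 = 1768.8 g/s and vapour = 1211.2 g/s.
The evaporator receives (1−α)·2980 of feed at 0.597 water and removes 0.816 of that water:
0.816×0.597×(1−α)×2980 = 1211.2
(1−α) = 1211.2/1451.7 = 0.8343;  α = 0.1657.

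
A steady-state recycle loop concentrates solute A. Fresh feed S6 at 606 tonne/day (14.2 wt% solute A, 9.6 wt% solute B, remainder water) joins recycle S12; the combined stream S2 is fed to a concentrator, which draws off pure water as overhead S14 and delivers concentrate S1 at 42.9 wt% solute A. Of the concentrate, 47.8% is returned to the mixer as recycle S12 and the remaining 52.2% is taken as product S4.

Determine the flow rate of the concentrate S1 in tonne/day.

Overall solute A balance (none leaves overhead): solute A in fresh feed = solute A in product, i.e. 606×0.142 = (1−0.478)·S1·0.429.
S1 = 86.052/(0.429×0.522) = 384.27 tonne/day.

384.3 tonne/day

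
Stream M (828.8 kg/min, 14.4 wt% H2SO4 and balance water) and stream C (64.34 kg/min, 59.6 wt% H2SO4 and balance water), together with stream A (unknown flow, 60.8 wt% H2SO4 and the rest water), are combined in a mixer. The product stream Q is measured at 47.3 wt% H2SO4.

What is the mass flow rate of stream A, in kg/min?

Let A be the unknown flow. Total out = 893.14 + A.
H2SO4 balance: 157.69 + 0.608·A = 0.473·(893.14 + A)
(0.608 − 0.473)·A = 0.473×893.14 − 157.69 = 264.76
A = 264.76 / 0.135 = 1961.2 kg/min

1961 kg/min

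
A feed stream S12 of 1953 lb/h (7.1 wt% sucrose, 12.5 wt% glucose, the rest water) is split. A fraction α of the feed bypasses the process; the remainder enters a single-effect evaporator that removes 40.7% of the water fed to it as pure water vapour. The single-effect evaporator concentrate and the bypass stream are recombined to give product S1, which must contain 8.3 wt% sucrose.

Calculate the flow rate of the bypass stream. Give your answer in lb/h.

1090 lb/h

All 1953×0.071 = 138.66 lb/h of sucrose reaches S1, so S1 = 138.66/0.083 = 1670.6 lb/h and vapour = 282.36 lb/h.
The evaporator receives (1−α)·1953 of feed at 0.804 water and removes 0.407 of that water:
0.407×0.804×(1−α)×1953 = 282.36
(1−α) = 282.36/639.08 = 0.4418;  α = 0.5582.
Bypass flow = 0.5582×1953 = 1090.1 lb/h.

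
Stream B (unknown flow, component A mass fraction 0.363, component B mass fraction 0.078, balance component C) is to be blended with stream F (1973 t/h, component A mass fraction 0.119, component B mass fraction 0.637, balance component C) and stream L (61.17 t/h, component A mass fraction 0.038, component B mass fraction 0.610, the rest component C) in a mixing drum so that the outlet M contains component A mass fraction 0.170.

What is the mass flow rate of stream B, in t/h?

563.2 t/h

Let B be the unknown flow. Total out = 2034.2 + B.
component A balance: 237.11 + 0.363·B = 0.170·(2034.2 + B)
(0.363 − 0.170)·B = 0.170×2034.2 − 237.11 = 108.7
B = 108.7 / 0.193 = 563.2 t/h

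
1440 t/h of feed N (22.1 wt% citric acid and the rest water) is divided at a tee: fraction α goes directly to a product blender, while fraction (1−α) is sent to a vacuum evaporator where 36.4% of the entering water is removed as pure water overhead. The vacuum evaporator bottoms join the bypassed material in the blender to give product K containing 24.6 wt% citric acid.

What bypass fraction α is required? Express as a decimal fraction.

All 1440×0.221 = 318.24 t/h of citric acid reaches K, so K = 318.24/0.246 = 1293.7 t/h and vapour = 146.34 t/h.
The evaporator receives (1−α)·1440 of feed at 0.779 water and removes 0.364 of that water:
0.364×0.779×(1−α)×1440 = 146.34
(1−α) = 146.34/408.32 = 0.3584;  α = 0.6416.

0.642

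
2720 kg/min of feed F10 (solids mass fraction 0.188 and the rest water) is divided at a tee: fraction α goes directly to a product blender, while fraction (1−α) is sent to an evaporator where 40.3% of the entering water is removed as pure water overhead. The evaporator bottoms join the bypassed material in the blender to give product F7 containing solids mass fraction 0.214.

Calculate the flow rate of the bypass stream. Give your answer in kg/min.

1710 kg/min

All 2720×0.188 = 511.36 kg/min of solids reaches F7, so F7 = 511.36/0.214 = 2389.5 kg/min and vapour = 330.47 kg/min.
The evaporator receives (1−α)·2720 of feed at 0.812 water and removes 0.403 of that water:
0.403×0.812×(1−α)×2720 = 330.47
(1−α) = 330.47/890.08 = 0.3713;  α = 0.6287.
Bypass flow = 0.6287×2720 = 1710.1 kg/min.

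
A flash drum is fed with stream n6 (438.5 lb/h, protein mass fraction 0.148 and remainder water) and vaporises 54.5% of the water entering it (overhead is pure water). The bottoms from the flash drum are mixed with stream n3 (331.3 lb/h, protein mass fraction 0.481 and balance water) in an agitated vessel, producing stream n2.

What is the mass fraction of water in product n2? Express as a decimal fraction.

0.604

Vapour removed = 0.545×0.852×438.5 = 203.61 lb/h; concentrate = 234.89 lb/h.
water reaching the mixer = 169.99 (from concentrate) + 331.3×0.519 = 341.93 lb/h.
Product flow = 234.89 + 331.3 = 566.19 lb/h; water fraction = 0.604.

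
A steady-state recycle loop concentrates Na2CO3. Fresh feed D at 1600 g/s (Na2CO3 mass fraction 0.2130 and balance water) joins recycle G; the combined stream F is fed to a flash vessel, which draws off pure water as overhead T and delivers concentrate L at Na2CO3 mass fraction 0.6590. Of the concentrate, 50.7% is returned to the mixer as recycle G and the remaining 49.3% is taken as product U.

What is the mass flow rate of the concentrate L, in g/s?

1049 g/s

Overall Na2CO3 balance (none leaves overhead): Na2CO3 in fresh feed = Na2CO3 in product, i.e. 1600×0.213 = (1−0.507)·L·0.659.
L = 340.8/(0.659×0.493) = 1049 g/s.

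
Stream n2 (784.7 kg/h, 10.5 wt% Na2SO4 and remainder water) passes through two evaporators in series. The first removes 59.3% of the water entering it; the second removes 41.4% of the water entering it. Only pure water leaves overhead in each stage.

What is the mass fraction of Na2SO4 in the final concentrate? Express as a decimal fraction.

water in feed = 784.7×0.895 = 702.31 kg/h.
After stage 1: water left = (1−0.593)×702.31 = 285.84; stream total = 368.23 kg/h.
After stage 2: water left = (1−0.414)×285.84 = 167.5; final concentrate = 249.9 kg/h.
Na2SO4 fraction = 82.394/249.9 = 0.3297.

0.3297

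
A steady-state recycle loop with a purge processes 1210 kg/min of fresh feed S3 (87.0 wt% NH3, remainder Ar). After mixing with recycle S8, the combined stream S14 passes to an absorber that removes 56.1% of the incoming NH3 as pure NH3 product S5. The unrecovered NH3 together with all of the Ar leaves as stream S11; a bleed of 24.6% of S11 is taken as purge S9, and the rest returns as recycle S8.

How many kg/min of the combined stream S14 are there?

2213 kg/min

Ar enters only via S3 and leaves only via the purge: 1210×0.130 = 0.246×(Ar in S11), and the absorber passes all Ar, so Ar in S14 = Ar in S11 = 639.43 kg/min.
NH3 in S14: m_A = 1210×0.870 + (1−0.246)·(1−0.561)·m_A, so m_A = 1052.7/0.6690 = 1573.6 kg/min.
S14 = 1573.6 + 639.43 = 2213 kg/min.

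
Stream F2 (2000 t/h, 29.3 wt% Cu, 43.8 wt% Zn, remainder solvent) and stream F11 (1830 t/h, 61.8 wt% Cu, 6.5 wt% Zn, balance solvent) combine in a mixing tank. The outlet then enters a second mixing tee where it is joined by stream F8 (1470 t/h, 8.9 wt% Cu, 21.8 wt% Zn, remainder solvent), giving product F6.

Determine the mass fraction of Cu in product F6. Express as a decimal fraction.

Overall, product flow = 5300 t/h.
Cu in = 2000×0.293 + 1830×0.618 + 1470×0.089 = 1847.8 t/h.
Cu fraction in F6 = 0.3486.

0.3486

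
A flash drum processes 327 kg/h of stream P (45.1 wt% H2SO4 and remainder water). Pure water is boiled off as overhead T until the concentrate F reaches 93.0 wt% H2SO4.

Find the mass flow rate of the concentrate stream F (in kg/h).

H2SO4 is conserved: 327×0.451 = 147.48 kg/h all reports to the concentrate.
Concentrate = 147.48/(target fraction) = 158.58 kg/h.

158.6 kg/h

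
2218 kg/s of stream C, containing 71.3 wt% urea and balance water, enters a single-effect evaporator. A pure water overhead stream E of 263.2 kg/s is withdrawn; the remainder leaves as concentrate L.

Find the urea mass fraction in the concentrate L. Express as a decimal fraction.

0.809

urea is not removed: 2218×0.713 = 1581.4 kg/s of urea enters L.
Concentrate = 2218 − 263.2 = 1954.8 kg/s.
Mass fraction = 1581.4/1954.8 = 0.809.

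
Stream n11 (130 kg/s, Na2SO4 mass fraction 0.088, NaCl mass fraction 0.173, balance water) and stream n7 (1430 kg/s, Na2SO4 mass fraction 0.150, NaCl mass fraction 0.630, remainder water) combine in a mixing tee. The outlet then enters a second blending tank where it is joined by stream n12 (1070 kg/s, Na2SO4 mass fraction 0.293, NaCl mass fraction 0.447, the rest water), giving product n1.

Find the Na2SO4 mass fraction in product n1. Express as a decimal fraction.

0.205

Overall, product flow = 2630 kg/s.
Na2SO4 in = 130×0.088 + 1430×0.150 + 1070×0.293 = 539.45 kg/s.
Na2SO4 fraction in n1 = 0.205.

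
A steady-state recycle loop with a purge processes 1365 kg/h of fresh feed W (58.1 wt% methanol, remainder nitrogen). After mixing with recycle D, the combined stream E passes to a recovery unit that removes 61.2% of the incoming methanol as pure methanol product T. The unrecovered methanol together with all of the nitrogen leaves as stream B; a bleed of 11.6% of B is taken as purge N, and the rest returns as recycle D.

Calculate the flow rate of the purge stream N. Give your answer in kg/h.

626.3 kg/h

nitrogen enters only via W and leaves only via the purge: 1365×0.419 = 0.116×(nitrogen in B), and the recovery unit passes all nitrogen, so nitrogen in E = nitrogen in B = 4930.5 kg/h.
methanol in E: m_A = 1365×0.581 + (1−0.116)·(1−0.612)·m_A, so m_A = 793.06/0.6570 = 1207.1 kg/h.
B = (1−0.612)×1207.1 + 4930.5 = 5398.8 kg/h.
Purge N = 0.116×5398.8 = 626.26 kg/h.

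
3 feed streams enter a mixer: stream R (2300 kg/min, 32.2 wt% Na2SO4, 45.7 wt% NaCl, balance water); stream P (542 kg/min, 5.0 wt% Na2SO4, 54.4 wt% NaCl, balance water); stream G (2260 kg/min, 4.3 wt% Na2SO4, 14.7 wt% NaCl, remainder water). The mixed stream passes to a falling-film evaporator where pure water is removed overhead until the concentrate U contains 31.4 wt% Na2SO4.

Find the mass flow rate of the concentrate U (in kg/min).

Na2SO4 entering = 2300×0.322 + 542×0.050 + 2260×0.043 = 864.88 kg/min.
All Na2SO4 reports to U, so U = 864.88/0.314 = 2754.4 kg/min.

2754 kg/min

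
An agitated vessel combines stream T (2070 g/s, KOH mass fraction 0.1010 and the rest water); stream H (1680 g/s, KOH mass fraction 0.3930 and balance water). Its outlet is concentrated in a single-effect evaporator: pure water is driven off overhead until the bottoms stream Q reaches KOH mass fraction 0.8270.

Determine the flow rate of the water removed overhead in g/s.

2699 g/s

KOH entering = 2070×0.101 + 1680×0.393 = 869.31 g/s.
All KOH reports to Q, so Q = 869.31/0.827 = 1051.2 g/s.
Total feed = 3750 g/s; overhead = 3750 − 1051.2 = 2698.8 g/s.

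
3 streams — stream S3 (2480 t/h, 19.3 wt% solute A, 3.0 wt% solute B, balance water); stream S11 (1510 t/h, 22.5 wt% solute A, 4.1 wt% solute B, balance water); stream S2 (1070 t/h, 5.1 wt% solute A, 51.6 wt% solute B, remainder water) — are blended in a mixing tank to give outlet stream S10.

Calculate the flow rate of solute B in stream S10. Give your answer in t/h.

solute B out = solute B in = 2480×0.030 + 1510×0.041 + 1070×0.516 = 688.43 t/h.

688.4 t/h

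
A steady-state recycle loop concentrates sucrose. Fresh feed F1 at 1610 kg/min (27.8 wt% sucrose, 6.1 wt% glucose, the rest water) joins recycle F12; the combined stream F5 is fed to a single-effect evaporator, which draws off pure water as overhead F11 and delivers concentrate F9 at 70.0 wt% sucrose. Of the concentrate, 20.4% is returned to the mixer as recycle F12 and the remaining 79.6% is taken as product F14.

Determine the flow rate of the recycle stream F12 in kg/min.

163.9 kg/min

Overall sucrose balance (none leaves overhead): sucrose in fresh feed = sucrose in product, i.e. 1610×0.278 = (1−0.204)·F9·0.700.
F9 = 447.58/(0.700×0.796) = 803.27 kg/min.
Recycle F12 = 0.204×803.27 = 163.87 kg/min.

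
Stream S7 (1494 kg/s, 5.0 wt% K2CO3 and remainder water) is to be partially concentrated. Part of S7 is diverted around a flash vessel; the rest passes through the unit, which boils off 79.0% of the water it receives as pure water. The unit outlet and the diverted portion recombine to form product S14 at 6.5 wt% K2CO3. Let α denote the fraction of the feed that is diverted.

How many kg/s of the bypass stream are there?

1035 kg/s

All 1494×0.050 = 74.7 kg/s of K2CO3 reaches S14, so S14 = 74.7/0.065 = 1149.2 kg/s and vapour = 344.77 kg/s.
The evaporator receives (1−α)·1494 of feed at 0.950 water and removes 0.790 of that water:
0.790×0.950×(1−α)×1494 = 344.77
(1−α) = 344.77/1121.2 = 0.3075;  α = 0.6925.
Bypass flow = 0.6925×1494 = 1034.6 kg/s.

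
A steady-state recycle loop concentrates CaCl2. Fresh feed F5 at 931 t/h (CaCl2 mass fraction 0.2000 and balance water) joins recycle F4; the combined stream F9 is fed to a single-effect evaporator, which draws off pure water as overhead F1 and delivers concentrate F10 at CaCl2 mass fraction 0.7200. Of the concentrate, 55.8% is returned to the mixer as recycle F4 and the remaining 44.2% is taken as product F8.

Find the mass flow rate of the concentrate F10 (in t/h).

Overall CaCl2 balance (none leaves overhead): CaCl2 in fresh feed = CaCl2 in product, i.e. 931×0.200 = (1−0.558)·F10·0.720.
F10 = 186.2/(0.720×0.442) = 585.09 t/h.

585.1 t/h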